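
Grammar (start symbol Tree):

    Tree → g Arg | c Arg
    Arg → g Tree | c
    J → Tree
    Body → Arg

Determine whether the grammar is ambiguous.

Unambiguous

Only Tree, Arg are reachable from Tree; ignoring the rest: The reachable rules are right-linear with at most one rule per (nonterminal, next-terminal) pair. Each input token forces the next rule, so parsing is deterministic.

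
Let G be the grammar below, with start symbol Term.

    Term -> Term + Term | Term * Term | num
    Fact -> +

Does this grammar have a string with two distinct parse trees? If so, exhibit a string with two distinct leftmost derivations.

Witness: num * num * num

Derivation 1: Term ⇒ Term * Term ⇒ Term * Term * Term ⇒ num * Term * Term ⇒ num * num * Term ⇒ num * num * num
Derivation 2: Term ⇒ Term * Term ⇒ num * Term ⇒ num * Term * Term ⇒ num * num * Term ⇒ num * num * num

Two distinct leftmost derivations for the same string.

Ambiguous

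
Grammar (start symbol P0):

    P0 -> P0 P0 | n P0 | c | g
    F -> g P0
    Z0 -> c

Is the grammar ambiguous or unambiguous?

Ambiguous

Witness: c c c

Derivation 1: P0 ⇒ P0 P0 ⇒ P0 P0 P0 ⇒ c P0 P0 ⇒ c c P0 ⇒ c c c
Derivation 2: P0 ⇒ P0 P0 ⇒ c P0 ⇒ c P0 P0 ⇒ c c P0 ⇒ c c c

Two distinct leftmost derivations for the same string.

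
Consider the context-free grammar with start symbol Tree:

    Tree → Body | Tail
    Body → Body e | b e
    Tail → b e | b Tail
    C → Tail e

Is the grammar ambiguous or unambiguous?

Ambiguous

Witness: b e

Derivation 1: Tree ⇒ Body ⇒ b e
Derivation 2: Tree ⇒ Tail ⇒ b e

Two distinct leftmost derivations for the same string.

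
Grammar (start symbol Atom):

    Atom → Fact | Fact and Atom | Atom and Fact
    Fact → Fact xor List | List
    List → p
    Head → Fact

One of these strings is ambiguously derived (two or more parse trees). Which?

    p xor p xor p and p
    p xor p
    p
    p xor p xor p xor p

p xor p xor p and p

p xor p xor p and p: 2 trees
p xor p: 1 tree
p: 1 tree
p xor p xor p xor p: 1 tree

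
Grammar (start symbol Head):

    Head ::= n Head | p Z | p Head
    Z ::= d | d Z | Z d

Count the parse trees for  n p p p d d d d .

8

Parse trees for n p p p d d d d:
  [Head n [Head p [Head p [Head p [Z d [Z d [Z d [Z d]]]]]]]]
  [Head n [Head p [Head p [Head p [Z d [Z d [Z [Z d] d]]]]]]]
  [Head n [Head p [Head p [Head p [Z d [Z [Z d [Z d]] d]]]]]]
  [Head n [Head p [Head p [Head p [Z d [Z [Z [Z d] d] d]]]]]]
  [Head n [Head p [Head p [Head p [Z [Z d [Z d [Z d]]] d]]]]]
  [Head n [Head p [Head p [Head p [Z [Z d [Z [Z d] d]] d]]]]]
  [Head n [Head p [Head p [Head p [Z [Z [Z d [Z d]] d] d]]]]]
  [Head n [Head p [Head p [Head p [Z [Z [Z [Z d] d] d] d]]]]]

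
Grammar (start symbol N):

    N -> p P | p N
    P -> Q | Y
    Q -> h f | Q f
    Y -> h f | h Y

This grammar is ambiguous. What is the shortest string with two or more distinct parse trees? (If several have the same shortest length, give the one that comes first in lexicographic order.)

p h f

length 3: p h f has 2 parse trees

Two derivations of p h f:
  N ⇒ p P ⇒ p Q ⇒ p h f
  N ⇒ p P ⇒ p Y ⇒ p h f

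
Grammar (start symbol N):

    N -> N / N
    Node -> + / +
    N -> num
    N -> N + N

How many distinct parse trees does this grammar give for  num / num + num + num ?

5

Parse trees for num / num + num + num:
  [N [N num] / [N [N num] + [N [N num] + [N num]]]]
  [N [N num] / [N [N [N num] + [N num]] + [N num]]]
  [N [N [N num] / [N num]] + [N [N num] + [N num]]]
  [N [N [N num] / [N [N num] + [N num]]] + [N num]]
  [N [N [N [N num] / [N num]] + [N num]] + [N num]]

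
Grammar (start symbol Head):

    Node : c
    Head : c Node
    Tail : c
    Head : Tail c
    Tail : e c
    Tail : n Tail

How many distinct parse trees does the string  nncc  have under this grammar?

Parse trees for nncc:
  [Head [Tail n [Tail n [Tail c]]] c]

1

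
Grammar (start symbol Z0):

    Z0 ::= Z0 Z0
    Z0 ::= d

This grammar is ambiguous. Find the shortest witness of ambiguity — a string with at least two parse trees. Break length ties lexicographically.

length 1: no string has ≥2 trees
length 2: no string has ≥2 trees
length 3: d d d has 2 parse trees

Two derivations of d d d:
  Z0 ⇒ Z0 Z0 ⇒ Z0 Z0 Z0 ⇒ d Z0 Z0 ⇒ d d Z0 ⇒ d d d
  Z0 ⇒ Z0 Z0 ⇒ d Z0 ⇒ d Z0 Z0 ⇒ d d Z0 ⇒ d d d

d d d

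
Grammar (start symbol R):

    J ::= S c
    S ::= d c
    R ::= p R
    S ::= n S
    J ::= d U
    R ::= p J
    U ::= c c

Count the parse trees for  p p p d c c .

2

Parse trees for p p p d c c:
  [R p [R p [R p [J [S d c] c]]]]
  [R p [R p [R p [J d [U c c]]]]]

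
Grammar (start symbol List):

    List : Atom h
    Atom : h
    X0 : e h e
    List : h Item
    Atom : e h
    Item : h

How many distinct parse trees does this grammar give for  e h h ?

1

Parse trees for e h h:
  [List [Atom e h] h]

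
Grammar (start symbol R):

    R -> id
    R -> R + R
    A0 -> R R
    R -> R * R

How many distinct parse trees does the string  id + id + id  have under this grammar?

2

Parse trees for id + id + id:
  [R [R id] + [R [R id] + [R id]]]
  [R [R [R id] + [R id]] + [R id]]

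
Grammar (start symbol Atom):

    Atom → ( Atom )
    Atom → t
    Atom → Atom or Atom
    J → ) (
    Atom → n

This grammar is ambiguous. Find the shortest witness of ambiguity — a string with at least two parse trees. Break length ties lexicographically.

length 1: no string has ≥2 trees
length 3: no string has ≥2 trees
length 5: n or n or n has 2 parse trees

Two derivations of n or n or n:
  Atom ⇒ Atom or Atom ⇒ Atom or Atom or Atom ⇒ n or Atom or Atom ⇒ n or n or Atom ⇒ n or n or n
  Atom ⇒ Atom or Atom ⇒ n or Atom ⇒ n or Atom or Atom ⇒ n or n or Atom ⇒ n or n or n

n or n or n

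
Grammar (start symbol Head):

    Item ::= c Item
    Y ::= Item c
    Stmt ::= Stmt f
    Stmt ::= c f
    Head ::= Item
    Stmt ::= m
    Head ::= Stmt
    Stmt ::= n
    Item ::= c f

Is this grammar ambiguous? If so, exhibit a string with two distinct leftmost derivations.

Witness: c f

Derivation 1: Head ⇒ Item ⇒ c f
Derivation 2: Head ⇒ Stmt ⇒ c f

Two distinct leftmost derivations for the same string.

Ambiguous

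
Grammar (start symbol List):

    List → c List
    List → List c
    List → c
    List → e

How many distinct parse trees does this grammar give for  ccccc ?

16

Parse trees for ccccc (showing first 6 of 16):
  [List c [List c [List c [List c [List c]]]]]
  [List c [List c [List c [List [List c] c]]]]
  [List c [List c [List [List c [List c]] c]]]
  [List c [List c [List [List [List c] c] c]]]
  [List c [List [List c [List c [List c]]] c]]
  [List c [List [List c [List [List c] c]] c]]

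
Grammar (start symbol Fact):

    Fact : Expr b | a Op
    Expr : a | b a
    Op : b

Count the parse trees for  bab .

Parse trees for bab:
  [Fact [Expr b a] b]

1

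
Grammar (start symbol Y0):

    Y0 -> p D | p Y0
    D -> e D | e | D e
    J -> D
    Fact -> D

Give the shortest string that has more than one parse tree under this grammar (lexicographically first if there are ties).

length 2: no string has ≥2 trees
length 3: p e e has 2 parse trees

Two derivations of p e e:
  Y0 ⇒ p D ⇒ p e D ⇒ p e e
  Y0 ⇒ p D ⇒ p D e ⇒ p e e

p e e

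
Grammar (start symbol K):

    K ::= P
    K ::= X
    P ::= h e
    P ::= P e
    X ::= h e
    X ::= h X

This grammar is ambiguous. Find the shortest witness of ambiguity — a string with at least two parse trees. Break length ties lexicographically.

length 2: h e has 2 parse trees

Two derivations of h e:
  K ⇒ P ⇒ h e
  K ⇒ X ⇒ h e

h e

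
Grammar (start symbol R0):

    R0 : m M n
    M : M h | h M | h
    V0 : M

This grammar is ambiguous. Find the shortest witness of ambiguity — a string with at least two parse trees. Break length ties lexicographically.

length 3: no string has ≥2 trees
length 4: m h h n has 2 parse trees

Two derivations of m h h n:
  R0 ⇒ m M n ⇒ m M h n ⇒ m h h n
  R0 ⇒ m M n ⇒ m h M n ⇒ m h h n

m h h n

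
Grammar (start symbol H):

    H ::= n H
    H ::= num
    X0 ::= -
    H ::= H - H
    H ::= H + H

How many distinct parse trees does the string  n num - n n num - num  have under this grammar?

9

Parse trees for n num - n n num - num (showing first 6 of 9):
  [H n [H [H num] - [H n [H n [H [H num] - [H num]]]]]]
  [H n [H [H num] - [H n [H [H n [H num]] - [H num]]]]]
  [H n [H [H num] - [H [H n [H n [H num]]] - [H num]]]]
  [H n [H [H [H num] - [H n [H n [H num]]]] - [H num]]]
  [H [H n [H num]] - [H n [H n [H [H num] - [H num]]]]]
  [H [H n [H num]] - [H n [H [H n [H num]] - [H num]]]]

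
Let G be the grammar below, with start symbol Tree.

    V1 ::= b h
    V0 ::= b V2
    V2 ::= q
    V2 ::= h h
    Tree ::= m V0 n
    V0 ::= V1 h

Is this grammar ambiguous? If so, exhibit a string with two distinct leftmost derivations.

Witness: m b h h n

Derivation 1: Tree ⇒ m V0 n ⇒ m b V2 n ⇒ m b h h n
Derivation 2: Tree ⇒ m V0 n ⇒ m V1 h n ⇒ m b h h n

Two distinct leftmost derivations for the same string.

Ambiguous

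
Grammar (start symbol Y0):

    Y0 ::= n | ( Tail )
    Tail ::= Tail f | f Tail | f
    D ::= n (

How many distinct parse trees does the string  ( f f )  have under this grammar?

2

Parse trees for ( f f ):
  [Y0 ( [Tail [Tail f] f] )]
  [Y0 ( [Tail f [Tail f]] )]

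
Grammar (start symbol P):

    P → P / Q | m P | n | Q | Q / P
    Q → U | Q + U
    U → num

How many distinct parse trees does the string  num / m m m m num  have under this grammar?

Parse trees for num / m m m m num:
  [P [Q [U num]] / [P m [P m [P m [P m [P [Q [U num]]]]]]]]

1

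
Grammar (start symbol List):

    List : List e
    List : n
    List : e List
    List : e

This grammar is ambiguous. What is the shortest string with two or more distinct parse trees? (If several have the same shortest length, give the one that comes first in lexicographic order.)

e e

length 1: no string has ≥2 trees
length 2: e e has 2 parse trees

Two derivations of e e:
  List ⇒ List e ⇒ e e
  List ⇒ e List ⇒ e e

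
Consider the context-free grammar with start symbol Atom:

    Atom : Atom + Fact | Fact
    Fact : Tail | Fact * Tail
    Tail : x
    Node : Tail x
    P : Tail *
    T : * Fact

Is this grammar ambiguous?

Unambiguous

(Node, P, T are unreachable from Atom, so their rules don't affect L(Atom).) This is a standard precedence ladder (Atom over Fact over Tail), with each level left-recursive on its own operator ('+' at Atom, '*' at Fact). That structure is LR(1), hence unambiguous.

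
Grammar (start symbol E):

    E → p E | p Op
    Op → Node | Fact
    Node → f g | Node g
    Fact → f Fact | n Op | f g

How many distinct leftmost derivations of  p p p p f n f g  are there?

Parse trees for p p p p f n f g:
  [E p [E p [E p [E p [Op [Fact f [Fact n [Op [Node f g]]]]]]]]]
  [E p [E p [E p [E p [Op [Fact f [Fact n [Op [Fact f g]]]]]]]]]

2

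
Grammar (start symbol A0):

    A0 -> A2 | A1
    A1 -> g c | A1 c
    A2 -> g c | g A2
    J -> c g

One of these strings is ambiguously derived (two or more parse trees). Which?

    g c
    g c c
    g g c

g c: 2 trees
g c c: 1 tree
g g c: 1 tree

g c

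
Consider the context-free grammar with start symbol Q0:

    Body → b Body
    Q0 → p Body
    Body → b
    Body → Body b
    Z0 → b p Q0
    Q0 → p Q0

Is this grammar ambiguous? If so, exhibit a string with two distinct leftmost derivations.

Witness: p b b

Derivation 1: Q0 ⇒ p Body ⇒ p b Body ⇒ p b b
Derivation 2: Q0 ⇒ p Body ⇒ p Body b ⇒ p b b

Two distinct leftmost derivations for the same string.

Ambiguous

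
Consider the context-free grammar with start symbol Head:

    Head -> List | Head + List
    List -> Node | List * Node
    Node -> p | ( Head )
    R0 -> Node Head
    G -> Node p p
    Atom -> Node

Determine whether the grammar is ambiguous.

(R0, G, Atom are unreachable from Head, so their rules don't affect L(Head).) This is a standard precedence ladder (Head over List over Node), with each level left-recursive on its own operator ('+' at Head, '*' at List). That structure is LR(1), hence unambiguous.

Unambiguous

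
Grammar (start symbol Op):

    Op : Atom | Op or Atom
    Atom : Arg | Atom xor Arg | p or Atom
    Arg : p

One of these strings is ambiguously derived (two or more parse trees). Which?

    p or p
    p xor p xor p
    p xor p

p or p

p or p: 2 trees
p xor p xor p: 1 tree
p xor p: 1 tree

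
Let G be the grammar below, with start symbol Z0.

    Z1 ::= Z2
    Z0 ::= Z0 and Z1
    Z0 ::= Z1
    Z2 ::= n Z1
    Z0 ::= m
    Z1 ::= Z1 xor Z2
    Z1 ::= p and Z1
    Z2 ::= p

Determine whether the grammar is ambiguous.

Ambiguous

Witness: p and p

Derivation 1: Z0 ⇒ Z0 and Z1 ⇒ Z1 and Z1 ⇒ Z2 and Z1 ⇒ p and Z1 ⇒ p and Z2 ⇒ p and p
Derivation 2: Z0 ⇒ Z1 ⇒ p and Z1 ⇒ p and Z2 ⇒ p and p

Two distinct leftmost derivations for the same string.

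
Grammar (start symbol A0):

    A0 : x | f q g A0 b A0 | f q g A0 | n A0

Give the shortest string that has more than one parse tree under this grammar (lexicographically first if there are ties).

f q g f q g x b x

length 1: no string has ≥2 trees
length 2: no string has ≥2 trees
length 3: no string has ≥2 trees
length 4: no string has ≥2 trees
length 5: no string has ≥2 trees
length 6: no string has ≥2 trees
length 7: no string has ≥2 trees
length 8: no string has ≥2 trees
length 9: f q g f q g x b x has 2 parse trees

Two derivations of f q g f q g x b x:
  A0 ⇒ f q g A0 b A0 ⇒ f q g f q g A0 b A0 ⇒ f q g f q g x b A0 ⇒ f q g f q g x b x
  A0 ⇒ f q g A0 ⇒ f q g f q g A0 b A0 ⇒ f q g f q g x b A0 ⇒ f q g f q g x b x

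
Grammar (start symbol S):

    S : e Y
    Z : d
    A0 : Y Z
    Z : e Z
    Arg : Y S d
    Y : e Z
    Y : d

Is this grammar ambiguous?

Unambiguous

Only S, Y, Z are reachable from S; ignoring the rest: The reachable rules are right-linear with at most one rule per (nonterminal, next-terminal) pair. Each input token forces the next rule, so parsing is deterministic.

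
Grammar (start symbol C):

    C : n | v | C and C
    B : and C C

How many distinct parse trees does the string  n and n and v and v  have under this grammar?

Parse trees for n and n and v and v:
  [C [C n] and [C [C n] and [C [C v] and [C v]]]]
  [C [C n] and [C [C [C n] and [C v]] and [C v]]]
  [C [C [C n] and [C n]] and [C [C v] and [C v]]]
  [C [C [C n] and [C [C n] and [C v]]] and [C v]]
  [C [C [C [C n] and [C n]] and [C v]] and [C v]]

5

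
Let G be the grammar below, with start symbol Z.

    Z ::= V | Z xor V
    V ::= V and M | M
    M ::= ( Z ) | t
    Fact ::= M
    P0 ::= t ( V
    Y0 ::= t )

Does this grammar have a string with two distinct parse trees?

Unambiguous

Only Z, V, M are reachable from Z; ignoring the rest: Z → Z xor V | V  ;  V → V and M | M  — a left-associative chain with M at the bottom. Each string factors uniquely by precedence.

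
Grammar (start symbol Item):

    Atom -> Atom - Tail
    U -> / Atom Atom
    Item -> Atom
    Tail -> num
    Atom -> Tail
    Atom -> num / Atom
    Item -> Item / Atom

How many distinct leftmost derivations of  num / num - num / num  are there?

Parse trees for num / num - num / num:
  [Item [Item [Atom [Atom num / [Atom [Tail num]]] - [Tail num]]] / [Atom [Tail num]]]
  [Item [Item [Atom num / [Atom [Atom [Tail num]] - [Tail num]]]] / [Atom [Tail num]]]
  [Item [Item [Item [Atom [Tail num]]] / [Atom [Atom [Tail num]] - [Tail num]]] / [Atom [Tail num]]]

3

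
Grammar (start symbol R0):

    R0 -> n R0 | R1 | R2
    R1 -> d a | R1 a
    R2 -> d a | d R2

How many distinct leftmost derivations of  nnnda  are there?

2

Parse trees for nnnda:
  [R0 n [R0 n [R0 n [R0 [R1 d a]]]]]
  [R0 n [R0 n [R0 n [R0 [R2 d a]]]]]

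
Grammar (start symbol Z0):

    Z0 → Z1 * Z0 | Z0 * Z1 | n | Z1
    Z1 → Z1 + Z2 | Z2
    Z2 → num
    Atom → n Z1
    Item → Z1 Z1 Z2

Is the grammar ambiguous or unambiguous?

Witness: num * num

Derivation 1: Z0 ⇒ Z1 * Z0 ⇒ Z2 * Z0 ⇒ num * Z0 ⇒ num * Z1 ⇒ num * Z2 ⇒ num * num
Derivation 2: Z0 ⇒ Z0 * Z1 ⇒ Z1 * Z1 ⇒ Z2 * Z1 ⇒ num * Z1 ⇒ num * Z2 ⇒ num * num

Two distinct leftmost derivations for the same string.

Ambiguous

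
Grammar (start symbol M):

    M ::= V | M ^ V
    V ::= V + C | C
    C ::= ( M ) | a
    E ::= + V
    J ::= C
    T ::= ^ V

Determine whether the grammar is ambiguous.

Unambiguous

Only M, V, C are reachable from M; ignoring the rest: M → M ^ V | V  ;  V → V + C | C  — a left-associative chain with C at the bottom. Each string factors uniquely by precedence.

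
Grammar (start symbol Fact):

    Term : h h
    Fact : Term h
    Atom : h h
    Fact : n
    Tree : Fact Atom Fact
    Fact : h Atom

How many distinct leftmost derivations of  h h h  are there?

2

Parse trees for h h h:
  [Fact [Term h h] h]
  [Fact h [Atom h h]]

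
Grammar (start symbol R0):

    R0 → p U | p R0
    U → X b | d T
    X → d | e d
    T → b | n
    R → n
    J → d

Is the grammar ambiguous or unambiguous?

Ambiguous

Witness: p d b

Derivation 1: R0 ⇒ p U ⇒ p X b ⇒ p d b
Derivation 2: R0 ⇒ p U ⇒ p d T ⇒ p d b

Two distinct leftmost derivations for the same string.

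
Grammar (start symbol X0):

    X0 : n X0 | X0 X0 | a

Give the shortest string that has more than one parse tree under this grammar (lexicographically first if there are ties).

length 1: no string has ≥2 trees
length 2: no string has ≥2 trees
length 3: a a a has 2 parse trees

Two derivations of a a a:
  X0 ⇒ X0 X0 ⇒ X0 X0 X0 ⇒ a X0 X0 ⇒ a a X0 ⇒ a a a
  X0 ⇒ X0 X0 ⇒ a X0 ⇒ a X0 X0 ⇒ a a X0 ⇒ a a a

a a a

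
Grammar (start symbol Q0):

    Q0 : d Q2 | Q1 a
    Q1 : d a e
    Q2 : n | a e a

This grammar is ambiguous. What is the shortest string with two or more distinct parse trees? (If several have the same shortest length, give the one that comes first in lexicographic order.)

length 2: no string has ≥2 trees
length 4: d a e a has 2 parse trees

Two derivations of d a e a:
  Q0 ⇒ d Q2 ⇒ d a e a
  Q0 ⇒ Q1 a ⇒ d a e a

d a e a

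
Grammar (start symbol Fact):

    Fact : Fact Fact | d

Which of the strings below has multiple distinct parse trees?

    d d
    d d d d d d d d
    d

d d: 1 tree
d d d d d d d d: 429 trees
d: 1 tree

d d d d d d d d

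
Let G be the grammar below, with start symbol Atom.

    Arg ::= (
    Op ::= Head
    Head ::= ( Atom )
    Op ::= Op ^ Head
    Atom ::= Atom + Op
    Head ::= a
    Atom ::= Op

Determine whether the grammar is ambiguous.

(Arg is unreachable from Atom, so its rules don't affect L(Atom).) This is a standard precedence ladder (Atom over Op over Head), with each level left-recursive on its own operator ('+' at Atom, '^' at Op). That structure is LR(1), hence unambiguous.

Unambiguous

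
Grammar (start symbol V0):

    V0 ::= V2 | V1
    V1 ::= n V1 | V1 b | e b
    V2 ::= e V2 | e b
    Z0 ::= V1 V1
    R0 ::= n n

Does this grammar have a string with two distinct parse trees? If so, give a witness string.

Witness: e b

Derivation 1: V0 ⇒ V2 ⇒ e b
Derivation 2: V0 ⇒ V1 ⇒ e b

Two distinct leftmost derivations for the same string.

Ambiguous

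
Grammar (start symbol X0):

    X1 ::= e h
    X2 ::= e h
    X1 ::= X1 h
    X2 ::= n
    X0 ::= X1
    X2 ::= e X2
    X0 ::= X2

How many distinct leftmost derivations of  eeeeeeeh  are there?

Parse trees for eeeeeeeh:
  [X0 [X2 e [X2 e [X2 e [X2 e [X2 e [X2 e [X2 e h]]]]]]]]

1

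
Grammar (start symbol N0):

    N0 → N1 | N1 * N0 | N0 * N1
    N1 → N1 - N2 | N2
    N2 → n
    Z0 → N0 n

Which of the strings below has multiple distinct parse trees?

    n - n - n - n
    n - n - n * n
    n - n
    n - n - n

n - n - n - n: 1 tree
n - n - n * n: 2 trees
n - n: 1 tree
n - n - n: 1 tree

n - n - n * n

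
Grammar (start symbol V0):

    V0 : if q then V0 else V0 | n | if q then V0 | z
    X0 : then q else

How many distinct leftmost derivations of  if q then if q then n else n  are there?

Parse trees for if q then if q then n else n:
  [V0 if q then [V0 if q then [V0 n]] else [V0 n]]
  [V0 if q then [V0 if q then [V0 n] else [V0 n]]]

2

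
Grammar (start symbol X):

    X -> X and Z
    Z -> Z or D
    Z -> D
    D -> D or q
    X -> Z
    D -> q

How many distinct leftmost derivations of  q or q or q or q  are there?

Parse trees for q or q or q or q:
  [X [Z [Z [D q]] or [D [D [D q] or q] or q]]]
  [X [Z [Z [Z [D q]] or [D q]] or [D [D q] or q]]]
  [X [Z [Z [D [D q] or q]] or [D [D q] or q]]]
  [X [Z [Z [Z [D q]] or [D [D q] or q]] or [D q]]]
  [X [Z [Z [Z [Z [D q]] or [D q]] or [D q]] or [D q]]]
  [X [Z [Z [Z [D [D q] or q]] or [D q]] or [D q]]]
  [X [Z [Z [D [D [D q] or q] or q]] or [D q]]]
  [X [Z [D [D [D [D q] or q] or q] or q]]]

8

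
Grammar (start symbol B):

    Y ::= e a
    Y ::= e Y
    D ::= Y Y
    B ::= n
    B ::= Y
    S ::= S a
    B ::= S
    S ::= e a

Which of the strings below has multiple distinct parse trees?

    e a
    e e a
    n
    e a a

e a

e a: 2 trees
e e a: 1 tree
n: 1 tree
e a a: 1 tree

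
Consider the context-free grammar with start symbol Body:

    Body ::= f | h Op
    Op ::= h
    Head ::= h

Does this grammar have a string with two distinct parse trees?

Only Body, Op are reachable from Body; ignoring the rest: The reachable rules are right-linear with at most one rule per (nonterminal, next-terminal) pair. Each input token forces the next rule, so parsing is deterministic.

Unambiguous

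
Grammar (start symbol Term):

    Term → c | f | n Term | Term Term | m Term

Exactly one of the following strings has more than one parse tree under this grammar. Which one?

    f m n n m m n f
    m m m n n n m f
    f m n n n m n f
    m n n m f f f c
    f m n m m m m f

f m n n m m n f: 1 tree
m m m n n n m f: 1 tree
f m n n n m n f: 1 tree
m n n m f f f c: 75 trees
f m n m m m m f: 1 tree

m n n m f f f c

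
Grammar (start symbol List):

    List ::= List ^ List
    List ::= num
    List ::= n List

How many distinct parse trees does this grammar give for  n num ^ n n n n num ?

Parse trees for n num ^ n n n n num:
  [List [List n [List num]] ^ [List n [List n [List n [List n [List num]]]]]]
  [List n [List [List num] ^ [List n [List n [List n [List n [List num]]]]]]]

2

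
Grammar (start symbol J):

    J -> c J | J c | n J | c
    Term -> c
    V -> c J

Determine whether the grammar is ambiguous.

Witness: c c

Derivation 1: J ⇒ c J ⇒ c c
Derivation 2: J ⇒ J c ⇒ c c

Two distinct leftmost derivations for the same string.

Ambiguous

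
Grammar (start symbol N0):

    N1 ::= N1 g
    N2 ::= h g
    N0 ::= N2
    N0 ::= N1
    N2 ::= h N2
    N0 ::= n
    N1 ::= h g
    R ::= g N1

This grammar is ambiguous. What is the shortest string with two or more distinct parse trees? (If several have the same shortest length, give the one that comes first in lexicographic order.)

h g

length 1: no string has ≥2 trees
length 2: h g has 2 parse trees

Two derivations of h g:
  N0 ⇒ N2 ⇒ h g
  N0 ⇒ N1 ⇒ h g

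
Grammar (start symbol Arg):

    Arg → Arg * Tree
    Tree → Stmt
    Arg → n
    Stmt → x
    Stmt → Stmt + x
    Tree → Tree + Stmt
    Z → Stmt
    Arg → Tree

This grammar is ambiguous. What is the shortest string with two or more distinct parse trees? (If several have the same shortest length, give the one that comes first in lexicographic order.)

x + x

length 1: no string has ≥2 trees
length 3: x + x has 2 parse trees

Two derivations of x + x:
  Arg ⇒ Tree ⇒ Stmt ⇒ Stmt + x ⇒ x + x
  Arg ⇒ Tree ⇒ Tree + Stmt ⇒ Stmt + Stmt ⇒ x + Stmt ⇒ x + x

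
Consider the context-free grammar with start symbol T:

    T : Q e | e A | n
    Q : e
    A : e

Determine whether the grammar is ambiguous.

Ambiguous

Witness: e e

Derivation 1: T ⇒ Q e ⇒ e e
Derivation 2: T ⇒ e A ⇒ e e

Two distinct leftmost derivations for the same string.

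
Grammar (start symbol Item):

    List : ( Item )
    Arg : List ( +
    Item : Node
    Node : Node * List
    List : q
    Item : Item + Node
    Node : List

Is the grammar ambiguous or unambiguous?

Unambiguous

Only Item, Node, List are reachable from Item; ignoring the rest: The grammar is stratified — Item handles '+' (left-recursive), Node handles '*', List atoms. Each operator has a fixed associativity and precedence level, so every string has one parse.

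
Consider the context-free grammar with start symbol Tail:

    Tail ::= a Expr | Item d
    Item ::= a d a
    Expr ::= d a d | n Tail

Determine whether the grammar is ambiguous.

Witness: a d a d

Derivation 1: Tail ⇒ a Expr ⇒ a d a d
Derivation 2: Tail ⇒ Item d ⇒ a d a d

Two distinct leftmost derivations for the same string.

Ambiguous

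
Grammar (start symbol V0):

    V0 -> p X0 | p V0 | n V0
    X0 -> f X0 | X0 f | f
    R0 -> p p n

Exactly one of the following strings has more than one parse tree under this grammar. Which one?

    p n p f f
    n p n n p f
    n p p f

p n p f f

p n p f f: 2 trees
n p n n p f: 1 tree
n p p f: 1 tree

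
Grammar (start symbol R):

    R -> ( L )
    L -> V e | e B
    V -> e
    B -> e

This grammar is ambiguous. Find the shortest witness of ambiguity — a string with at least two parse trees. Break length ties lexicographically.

( e e )

length 4: ( e e ) has 2 parse trees

Two derivations of ( e e ):
  R ⇒ ( L ) ⇒ ( V e ) ⇒ ( e e )
  R ⇒ ( L ) ⇒ ( e B ) ⇒ ( e e )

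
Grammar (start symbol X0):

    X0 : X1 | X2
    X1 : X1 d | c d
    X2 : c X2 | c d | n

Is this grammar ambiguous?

Ambiguous

Witness: c d

Derivation 1: X0 ⇒ X1 ⇒ c d
Derivation 2: X0 ⇒ X2 ⇒ c d

Two distinct leftmost derivations for the same string.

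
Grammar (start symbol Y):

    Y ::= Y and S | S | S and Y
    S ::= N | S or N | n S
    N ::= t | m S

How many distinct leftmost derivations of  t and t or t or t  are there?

Parse trees for t and t or t or t:
  [Y [Y [S [N t]]] and [S [S [S [N t]] or [N t]] or [N t]]]
  [Y [S [N t]] and [Y [S [S [S [N t]] or [N t]] or [N t]]]]

2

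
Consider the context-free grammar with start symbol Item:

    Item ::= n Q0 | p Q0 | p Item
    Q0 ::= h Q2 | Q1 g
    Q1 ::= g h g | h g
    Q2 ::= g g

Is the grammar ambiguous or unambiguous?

Ambiguous

Witness: n h g g

Derivation 1: Item ⇒ n Q0 ⇒ n h Q2 ⇒ n h g g
Derivation 2: Item ⇒ n Q0 ⇒ n Q1 g ⇒ n h g g

Two distinct leftmost derivations for the same string.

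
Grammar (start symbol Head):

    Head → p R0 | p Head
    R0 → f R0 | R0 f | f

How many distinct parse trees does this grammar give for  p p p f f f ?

Parse trees for p p p f f f:
  [Head p [Head p [Head p [R0 f [R0 f [R0 f]]]]]]
  [Head p [Head p [Head p [R0 f [R0 [R0 f] f]]]]]
  [Head p [Head p [Head p [R0 [R0 f [R0 f]] f]]]]
  [Head p [Head p [Head p [R0 [R0 [R0 f] f] f]]]]

4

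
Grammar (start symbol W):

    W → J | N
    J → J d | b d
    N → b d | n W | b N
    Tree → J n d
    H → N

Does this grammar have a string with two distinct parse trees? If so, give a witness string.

Ambiguous

Witness: b d

Derivation 1: W ⇒ J ⇒ b d
Derivation 2: W ⇒ N ⇒ b d

Two distinct leftmost derivations for the same string.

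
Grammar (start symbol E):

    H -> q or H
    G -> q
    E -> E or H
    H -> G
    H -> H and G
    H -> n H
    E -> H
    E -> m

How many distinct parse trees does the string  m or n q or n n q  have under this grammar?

2

Parse trees for m or n q or n n q:
  [E [E m] or [H n [H q or [H n [H n [H [G q]]]]]]]
  [E [E [E m] or [H n [H [G q]]]] or [H n [H n [H [G q]]]]]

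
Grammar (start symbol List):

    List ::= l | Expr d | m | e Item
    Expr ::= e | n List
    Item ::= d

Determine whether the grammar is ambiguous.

Witness: e d

Derivation 1: List ⇒ Expr d ⇒ e d
Derivation 2: List ⇒ e Item ⇒ e d

Two distinct leftmost derivations for the same string.

Ambiguous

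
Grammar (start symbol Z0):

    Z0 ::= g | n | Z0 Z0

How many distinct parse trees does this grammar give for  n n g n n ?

Parse trees for n n g n n (showing first 6 of 14):
  [Z0 [Z0 n] [Z0 [Z0 n] [Z0 [Z0 g] [Z0 [Z0 n] [Z0 n]]]]]
  [Z0 [Z0 n] [Z0 [Z0 n] [Z0 [Z0 [Z0 g] [Z0 n]] [Z0 n]]]]
  [Z0 [Z0 n] [Z0 [Z0 [Z0 n] [Z0 g]] [Z0 [Z0 n] [Z0 n]]]]
  [Z0 [Z0 n] [Z0 [Z0 [Z0 n] [Z0 [Z0 g] [Z0 n]]] [Z0 n]]]
  [Z0 [Z0 n] [Z0 [Z0 [Z0 [Z0 n] [Z0 g]] [Z0 n]] [Z0 n]]]
  [Z0 [Z0 [Z0 n] [Z0 n]] [Z0 [Z0 g] [Z0 [Z0 n] [Z0 n]]]]

14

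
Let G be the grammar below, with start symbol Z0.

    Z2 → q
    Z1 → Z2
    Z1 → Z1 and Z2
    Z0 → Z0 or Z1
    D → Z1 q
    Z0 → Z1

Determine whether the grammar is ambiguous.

Only Z0, Z1, Z2 are reachable from Z0; ignoring the rest: This is a standard precedence ladder (Z0 over Z1 over Z2), with each level left-recursive on its own operator ('or' at Z0, 'and' at Z1). That structure is LR(1), hence unambiguous.

Unambiguous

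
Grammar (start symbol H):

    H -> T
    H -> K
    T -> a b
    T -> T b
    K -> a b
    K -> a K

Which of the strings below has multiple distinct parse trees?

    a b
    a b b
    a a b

a b: 2 trees
a b b: 1 tree
a a b: 1 tree

a b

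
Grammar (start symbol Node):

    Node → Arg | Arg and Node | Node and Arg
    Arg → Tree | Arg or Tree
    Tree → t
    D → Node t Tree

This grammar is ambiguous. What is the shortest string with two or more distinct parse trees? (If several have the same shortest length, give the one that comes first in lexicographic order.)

t and t

length 1: no string has ≥2 trees
length 3: t and t has 2 parse trees

Two derivations of t and t:
  Node ⇒ Arg and Node ⇒ Tree and Node ⇒ t and Node ⇒ t and Arg ⇒ t and Tree ⇒ t and t
  Node ⇒ Node and Arg ⇒ Arg and Arg ⇒ Tree and Arg ⇒ t and Arg ⇒ t and Tree ⇒ t and t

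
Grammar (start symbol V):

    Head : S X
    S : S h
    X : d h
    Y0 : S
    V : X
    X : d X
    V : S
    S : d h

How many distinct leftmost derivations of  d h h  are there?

1

Parse trees for d h h:
  [V [S [S d h] h]]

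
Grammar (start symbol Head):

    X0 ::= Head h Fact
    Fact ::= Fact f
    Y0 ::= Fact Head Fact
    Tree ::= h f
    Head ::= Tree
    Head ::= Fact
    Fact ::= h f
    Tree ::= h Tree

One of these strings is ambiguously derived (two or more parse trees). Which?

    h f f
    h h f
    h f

h f

h f f: 1 tree
h h f: 1 tree
h f: 2 trees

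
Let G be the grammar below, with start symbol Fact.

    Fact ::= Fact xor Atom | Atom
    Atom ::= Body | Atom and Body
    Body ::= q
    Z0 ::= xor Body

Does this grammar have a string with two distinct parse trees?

Only Fact, Atom, Body are reachable from Fact; ignoring the rest: This is a standard precedence ladder (Fact over Atom over Body), with each level left-recursive on its own operator ('xor' at Fact, 'and' at Atom). That structure is LR(1), hence unambiguous.

Unambiguous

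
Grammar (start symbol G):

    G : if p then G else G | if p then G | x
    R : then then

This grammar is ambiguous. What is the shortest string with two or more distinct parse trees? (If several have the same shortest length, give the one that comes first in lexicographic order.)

if p then if p then x else x

length 1: no string has ≥2 trees
length 4: no string has ≥2 trees
length 6: no string has ≥2 trees
length 7: no string has ≥2 trees
length 9: if p then if p then x else x has 2 parse trees

Two derivations of if p then if p then x else x:
  G ⇒ if p then G else G ⇒ if p then if p then G else G ⇒ if p then if p then x else G ⇒ if p then if p then x else x
  G ⇒ if p then G ⇒ if p then if p then G else G ⇒ if p then if p then x else G ⇒ if p then if p then x else x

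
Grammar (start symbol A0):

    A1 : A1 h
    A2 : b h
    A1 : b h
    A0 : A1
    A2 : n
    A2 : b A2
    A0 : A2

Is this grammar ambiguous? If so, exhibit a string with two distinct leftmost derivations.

Witness: b h

Derivation 1: A0 ⇒ A1 ⇒ b h
Derivation 2: A0 ⇒ A2 ⇒ b h

Two distinct leftmost derivations for the same string.

Ambiguous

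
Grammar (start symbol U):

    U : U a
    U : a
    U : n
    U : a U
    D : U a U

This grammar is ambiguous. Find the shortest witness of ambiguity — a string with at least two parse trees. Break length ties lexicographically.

a a

length 1: no string has ≥2 trees
length 2: a a has 2 parse trees

Two derivations of a a:
  U ⇒ U a ⇒ a a
  U ⇒ a U ⇒ a a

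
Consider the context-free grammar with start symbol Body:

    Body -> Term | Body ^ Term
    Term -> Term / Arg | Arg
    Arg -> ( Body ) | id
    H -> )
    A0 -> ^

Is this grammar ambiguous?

Unambiguous

Only Body, Term, Arg are reachable from Body; ignoring the rest: This is a standard precedence ladder (Body over Term over Arg), with each level left-recursive on its own operator ('^' at Body, '/' at Term). That structure is LR(1), hence unambiguous.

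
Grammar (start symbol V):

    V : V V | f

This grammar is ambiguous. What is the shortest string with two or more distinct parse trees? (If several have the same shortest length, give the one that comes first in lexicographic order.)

length 1: no string has ≥2 trees
length 2: no string has ≥2 trees
length 3: f f f has 2 parse trees

Two derivations of f f f:
  V ⇒ V V ⇒ V V V ⇒ f V V ⇒ f f V ⇒ f f f
  V ⇒ V V ⇒ f V ⇒ f V V ⇒ f f V ⇒ f f f

f f f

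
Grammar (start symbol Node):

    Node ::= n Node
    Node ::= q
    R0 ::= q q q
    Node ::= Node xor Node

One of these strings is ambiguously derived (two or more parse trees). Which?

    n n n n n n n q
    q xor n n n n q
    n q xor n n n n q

n q xor n n n n q

n n n n n n n q: 1 tree
q xor n n n n q: 1 tree
n q xor n n n n q: 2 trees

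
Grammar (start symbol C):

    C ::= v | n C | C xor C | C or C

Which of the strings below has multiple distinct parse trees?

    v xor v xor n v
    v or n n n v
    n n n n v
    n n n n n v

v xor v xor n v: 2 trees
v or n n n v: 1 tree
n n n n v: 1 tree
n n n n n v: 1 tree

v xor v xor n v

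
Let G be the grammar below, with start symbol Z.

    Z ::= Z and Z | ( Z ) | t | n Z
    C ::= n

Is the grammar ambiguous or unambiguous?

Witness: n t and t

Derivation 1: Z ⇒ Z and Z ⇒ n Z and Z ⇒ n t and Z ⇒ n t and t
Derivation 2: Z ⇒ n Z ⇒ n Z and Z ⇒ n t and Z ⇒ n t and t

Two distinct leftmost derivations for the same string.

Ambiguous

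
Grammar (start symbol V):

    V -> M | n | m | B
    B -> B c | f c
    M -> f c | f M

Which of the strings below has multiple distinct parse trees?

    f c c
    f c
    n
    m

f c

f c c: 1 tree
f c: 2 trees
n: 1 tree
m: 1 tree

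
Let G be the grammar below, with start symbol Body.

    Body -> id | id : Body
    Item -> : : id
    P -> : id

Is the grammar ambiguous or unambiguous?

Only Body is reachable from Body; ignoring the rest: The reachable grammar is A → atom sep A | atom. Each atom is followed by either the separator (recurse) or end-of-string (stop) — no choice point.

Unambiguous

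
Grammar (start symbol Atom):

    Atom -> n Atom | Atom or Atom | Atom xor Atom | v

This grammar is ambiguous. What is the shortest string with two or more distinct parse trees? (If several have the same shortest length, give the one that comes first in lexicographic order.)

n v or v

length 1: no string has ≥2 trees
length 2: no string has ≥2 trees
length 3: no string has ≥2 trees
length 4: n v or v has 2 parse trees

Two derivations of n v or v:
  Atom ⇒ n Atom ⇒ n Atom or Atom ⇒ n v or Atom ⇒ n v or v
  Atom ⇒ Atom or Atom ⇒ n Atom or Atom ⇒ n v or Atom ⇒ n v or v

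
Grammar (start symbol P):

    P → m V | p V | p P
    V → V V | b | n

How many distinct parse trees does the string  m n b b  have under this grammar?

2

Parse trees for m n b b:
  [P m [V [V n] [V [V b] [V b]]]]
  [P m [V [V [V n] [V b]] [V b]]]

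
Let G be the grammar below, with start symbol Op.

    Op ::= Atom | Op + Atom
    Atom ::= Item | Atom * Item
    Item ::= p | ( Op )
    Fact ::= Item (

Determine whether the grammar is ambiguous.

Unambiguous

(Fact is unreachable from Op, so its rules don't affect L(Op).) This is a standard precedence ladder (Op over Atom over Item), with each level left-recursive on its own operator ('+' at Op, '*' at Atom). That structure is LR(1), hence unambiguous.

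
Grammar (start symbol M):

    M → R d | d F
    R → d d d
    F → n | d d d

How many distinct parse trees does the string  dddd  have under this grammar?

Parse trees for dddd:
  [M [R d d d] d]
  [M d [F d d d]]

2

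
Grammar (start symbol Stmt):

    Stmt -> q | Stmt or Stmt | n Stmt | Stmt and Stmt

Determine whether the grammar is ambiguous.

Witness: n q and q

Derivation 1: Stmt ⇒ n Stmt ⇒ n Stmt and Stmt ⇒ n q and Stmt ⇒ n q and q
Derivation 2: Stmt ⇒ Stmt and Stmt ⇒ n Stmt and Stmt ⇒ n q and Stmt ⇒ n q and q

Two distinct leftmost derivations for the same string.

Ambiguous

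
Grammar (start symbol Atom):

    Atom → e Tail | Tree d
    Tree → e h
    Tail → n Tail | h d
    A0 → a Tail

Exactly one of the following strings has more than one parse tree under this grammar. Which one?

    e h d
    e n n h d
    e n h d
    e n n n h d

e h d: 2 trees
e n n h d: 1 tree
e n h d: 1 tree
e n n n h d: 1 tree

e h d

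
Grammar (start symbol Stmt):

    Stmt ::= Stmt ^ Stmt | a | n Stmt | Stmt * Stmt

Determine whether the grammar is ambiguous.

Witness: n a * a

Derivation 1: Stmt ⇒ n Stmt ⇒ n Stmt * Stmt ⇒ n a * Stmt ⇒ n a * a
Derivation 2: Stmt ⇒ Stmt * Stmt ⇒ n Stmt * Stmt ⇒ n a * Stmt ⇒ n a * a

Two distinct leftmost derivations for the same string.

Ambiguous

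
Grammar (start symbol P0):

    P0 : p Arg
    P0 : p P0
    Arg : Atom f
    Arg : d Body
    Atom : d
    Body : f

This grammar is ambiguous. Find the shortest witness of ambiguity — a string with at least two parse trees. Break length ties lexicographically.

length 3: p d f has 2 parse trees

Two derivations of p d f:
  P0 ⇒ p Arg ⇒ p Atom f ⇒ p d f
  P0 ⇒ p Arg ⇒ p d Body ⇒ p d f

p d f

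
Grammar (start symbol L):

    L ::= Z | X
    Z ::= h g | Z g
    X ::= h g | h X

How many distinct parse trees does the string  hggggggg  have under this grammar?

Parse trees for hggggggg:
  [L [Z [Z [Z [Z [Z [Z [Z h g] g] g] g] g] g] g]]

1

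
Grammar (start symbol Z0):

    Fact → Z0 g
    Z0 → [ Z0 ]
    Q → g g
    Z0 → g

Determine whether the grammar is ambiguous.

Unambiguous

(Q, Fact are unreachable from Z0, so their rules don't affect L(Z0).) Each string is a nest of matched brackets around a single atom. An opening bracket forces the recursive rule; an atom forces the base rule.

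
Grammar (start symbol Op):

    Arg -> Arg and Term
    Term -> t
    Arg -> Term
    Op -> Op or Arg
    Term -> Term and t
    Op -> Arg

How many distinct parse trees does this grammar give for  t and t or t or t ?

2

Parse trees for t and t or t or t:
  [Op [Op [Op [Arg [Arg [Term t]] and [Term t]]] or [Arg [Term t]]] or [Arg [Term t]]]
  [Op [Op [Op [Arg [Term [Term t] and t]]] or [Arg [Term t]]] or [Arg [Term t]]]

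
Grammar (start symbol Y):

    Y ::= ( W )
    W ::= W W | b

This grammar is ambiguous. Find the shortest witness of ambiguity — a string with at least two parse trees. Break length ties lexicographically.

( b b b )

length 3: no string has ≥2 trees
length 4: no string has ≥2 trees
length 5: ( b b b ) has 2 parse trees

Two derivations of ( b b b ):
  Y ⇒ ( W ) ⇒ ( W W ) ⇒ ( W W W ) ⇒ ( b W W ) ⇒ ( b b W ) ⇒ ( b b b )
  Y ⇒ ( W ) ⇒ ( W W ) ⇒ ( b W ) ⇒ ( b W W ) ⇒ ( b b W ) ⇒ ( b b b )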